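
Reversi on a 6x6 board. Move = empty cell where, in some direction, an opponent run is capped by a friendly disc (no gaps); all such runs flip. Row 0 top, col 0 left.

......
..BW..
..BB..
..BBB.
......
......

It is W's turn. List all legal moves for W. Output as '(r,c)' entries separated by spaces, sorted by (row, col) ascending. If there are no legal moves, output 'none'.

(0,1): no bracket -> illegal
(0,2): no bracket -> illegal
(0,3): no bracket -> illegal
(1,1): flips 1 -> legal
(1,4): no bracket -> illegal
(2,1): no bracket -> illegal
(2,4): no bracket -> illegal
(2,5): no bracket -> illegal
(3,1): flips 1 -> legal
(3,5): no bracket -> illegal
(4,1): no bracket -> illegal
(4,2): no bracket -> illegal
(4,3): flips 2 -> legal
(4,4): no bracket -> illegal
(4,5): no bracket -> illegal

Answer: (1,1) (3,1) (4,3)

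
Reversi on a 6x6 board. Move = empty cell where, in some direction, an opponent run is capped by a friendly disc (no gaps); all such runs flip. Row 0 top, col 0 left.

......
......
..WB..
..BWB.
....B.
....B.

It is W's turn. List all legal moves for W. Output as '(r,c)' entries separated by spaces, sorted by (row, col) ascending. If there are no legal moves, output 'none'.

Answer: (1,3) (2,4) (3,1) (3,5) (4,2) (5,5)

Derivation:
(1,2): no bracket -> illegal
(1,3): flips 1 -> legal
(1,4): no bracket -> illegal
(2,1): no bracket -> illegal
(2,4): flips 1 -> legal
(2,5): no bracket -> illegal
(3,1): flips 1 -> legal
(3,5): flips 1 -> legal
(4,1): no bracket -> illegal
(4,2): flips 1 -> legal
(4,3): no bracket -> illegal
(4,5): no bracket -> illegal
(5,3): no bracket -> illegal
(5,5): flips 1 -> legal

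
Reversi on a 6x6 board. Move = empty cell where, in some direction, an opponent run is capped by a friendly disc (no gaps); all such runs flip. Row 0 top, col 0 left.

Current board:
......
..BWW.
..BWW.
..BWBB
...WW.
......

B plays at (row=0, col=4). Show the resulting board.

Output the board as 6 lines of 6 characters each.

Place B at (0,4); scan 8 dirs for brackets.
Dir NW: edge -> no flip
Dir N: edge -> no flip
Dir NE: edge -> no flip
Dir W: first cell '.' (not opp) -> no flip
Dir E: first cell '.' (not opp) -> no flip
Dir SW: opp run (1,3) capped by B -> flip
Dir S: opp run (1,4) (2,4) capped by B -> flip
Dir SE: first cell '.' (not opp) -> no flip
All flips: (1,3) (1,4) (2,4)

Answer: ....B.
..BBB.
..BWB.
..BWBB
...WW.
......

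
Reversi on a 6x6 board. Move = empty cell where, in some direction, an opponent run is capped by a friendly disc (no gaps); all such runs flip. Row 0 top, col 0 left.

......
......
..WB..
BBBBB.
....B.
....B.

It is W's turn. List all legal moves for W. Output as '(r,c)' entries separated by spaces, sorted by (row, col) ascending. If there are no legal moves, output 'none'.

Answer: (2,4) (4,0) (4,2) (5,5)

Derivation:
(1,2): no bracket -> illegal
(1,3): no bracket -> illegal
(1,4): no bracket -> illegal
(2,0): no bracket -> illegal
(2,1): no bracket -> illegal
(2,4): flips 1 -> legal
(2,5): no bracket -> illegal
(3,5): no bracket -> illegal
(4,0): flips 1 -> legal
(4,1): no bracket -> illegal
(4,2): flips 1 -> legal
(4,3): no bracket -> illegal
(4,5): no bracket -> illegal
(5,3): no bracket -> illegal
(5,5): flips 2 -> legal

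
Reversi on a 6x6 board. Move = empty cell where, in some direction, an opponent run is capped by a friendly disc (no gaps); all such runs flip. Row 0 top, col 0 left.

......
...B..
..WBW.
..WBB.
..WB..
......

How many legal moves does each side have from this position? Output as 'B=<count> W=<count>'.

Answer: B=9 W=6

Derivation:
-- B to move --
(1,1): flips 1 -> legal
(1,2): no bracket -> illegal
(1,4): flips 1 -> legal
(1,5): flips 1 -> legal
(2,1): flips 2 -> legal
(2,5): flips 1 -> legal
(3,1): flips 2 -> legal
(3,5): flips 1 -> legal
(4,1): flips 2 -> legal
(5,1): flips 1 -> legal
(5,2): no bracket -> illegal
(5,3): no bracket -> illegal
B mobility = 9
-- W to move --
(0,2): flips 1 -> legal
(0,3): no bracket -> illegal
(0,4): flips 1 -> legal
(1,2): no bracket -> illegal
(1,4): flips 1 -> legal
(2,5): no bracket -> illegal
(3,5): flips 2 -> legal
(4,4): flips 3 -> legal
(4,5): no bracket -> illegal
(5,2): no bracket -> illegal
(5,3): no bracket -> illegal
(5,4): flips 1 -> legal
W mobility = 6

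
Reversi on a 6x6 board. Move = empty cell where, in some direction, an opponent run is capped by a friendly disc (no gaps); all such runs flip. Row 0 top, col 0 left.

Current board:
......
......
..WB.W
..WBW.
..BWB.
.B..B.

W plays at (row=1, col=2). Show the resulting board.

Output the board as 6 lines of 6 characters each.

Place W at (1,2); scan 8 dirs for brackets.
Dir NW: first cell '.' (not opp) -> no flip
Dir N: first cell '.' (not opp) -> no flip
Dir NE: first cell '.' (not opp) -> no flip
Dir W: first cell '.' (not opp) -> no flip
Dir E: first cell '.' (not opp) -> no flip
Dir SW: first cell '.' (not opp) -> no flip
Dir S: first cell 'W' (not opp) -> no flip
Dir SE: opp run (2,3) capped by W -> flip
All flips: (2,3)

Answer: ......
..W...
..WW.W
..WBW.
..BWB.
.B..B.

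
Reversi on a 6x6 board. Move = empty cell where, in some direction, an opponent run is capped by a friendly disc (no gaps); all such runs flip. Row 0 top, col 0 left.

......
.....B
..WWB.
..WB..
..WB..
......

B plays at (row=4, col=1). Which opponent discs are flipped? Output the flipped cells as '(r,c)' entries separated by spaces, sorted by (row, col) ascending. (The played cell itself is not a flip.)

Dir NW: first cell '.' (not opp) -> no flip
Dir N: first cell '.' (not opp) -> no flip
Dir NE: opp run (3,2) (2,3), next='.' -> no flip
Dir W: first cell '.' (not opp) -> no flip
Dir E: opp run (4,2) capped by B -> flip
Dir SW: first cell '.' (not opp) -> no flip
Dir S: first cell '.' (not opp) -> no flip
Dir SE: first cell '.' (not opp) -> no flip

Answer: (4,2)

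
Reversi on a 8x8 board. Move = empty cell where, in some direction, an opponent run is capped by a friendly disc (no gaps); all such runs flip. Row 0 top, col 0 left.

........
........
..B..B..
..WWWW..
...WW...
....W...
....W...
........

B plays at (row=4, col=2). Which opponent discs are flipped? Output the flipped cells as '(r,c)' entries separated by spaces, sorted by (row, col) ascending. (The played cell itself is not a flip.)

Dir NW: first cell '.' (not opp) -> no flip
Dir N: opp run (3,2) capped by B -> flip
Dir NE: opp run (3,3), next='.' -> no flip
Dir W: first cell '.' (not opp) -> no flip
Dir E: opp run (4,3) (4,4), next='.' -> no flip
Dir SW: first cell '.' (not opp) -> no flip
Dir S: first cell '.' (not opp) -> no flip
Dir SE: first cell '.' (not opp) -> no flip

Answer: (3,2)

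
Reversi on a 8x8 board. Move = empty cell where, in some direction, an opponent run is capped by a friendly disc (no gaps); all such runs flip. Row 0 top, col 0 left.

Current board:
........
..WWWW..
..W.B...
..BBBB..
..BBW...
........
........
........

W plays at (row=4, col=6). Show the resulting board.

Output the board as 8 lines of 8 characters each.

Place W at (4,6); scan 8 dirs for brackets.
Dir NW: opp run (3,5) (2,4) capped by W -> flip
Dir N: first cell '.' (not opp) -> no flip
Dir NE: first cell '.' (not opp) -> no flip
Dir W: first cell '.' (not opp) -> no flip
Dir E: first cell '.' (not opp) -> no flip
Dir SW: first cell '.' (not opp) -> no flip
Dir S: first cell '.' (not opp) -> no flip
Dir SE: first cell '.' (not opp) -> no flip
All flips: (2,4) (3,5)

Answer: ........
..WWWW..
..W.W...
..BBBW..
..BBW.W.
........
........
........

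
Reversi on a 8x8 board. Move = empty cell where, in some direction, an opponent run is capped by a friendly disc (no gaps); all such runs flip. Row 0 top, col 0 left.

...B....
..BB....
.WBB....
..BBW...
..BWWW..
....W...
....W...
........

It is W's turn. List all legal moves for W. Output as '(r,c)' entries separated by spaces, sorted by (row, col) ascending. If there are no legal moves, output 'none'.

(0,1): flips 2 -> legal
(0,2): no bracket -> illegal
(0,4): no bracket -> illegal
(1,1): flips 2 -> legal
(1,4): no bracket -> illegal
(2,4): flips 2 -> legal
(3,1): flips 2 -> legal
(4,1): flips 1 -> legal
(5,1): no bracket -> illegal
(5,2): no bracket -> illegal
(5,3): no bracket -> illegal

Answer: (0,1) (1,1) (2,4) (3,1) (4,1)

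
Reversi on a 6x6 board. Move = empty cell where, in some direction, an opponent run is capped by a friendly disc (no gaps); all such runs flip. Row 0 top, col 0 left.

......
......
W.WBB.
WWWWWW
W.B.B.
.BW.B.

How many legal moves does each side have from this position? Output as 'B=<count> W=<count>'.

Answer: B=7 W=8

Derivation:
-- B to move --
(1,0): no bracket -> illegal
(1,1): flips 2 -> legal
(1,2): flips 2 -> legal
(1,3): no bracket -> illegal
(2,1): flips 1 -> legal
(2,5): no bracket -> illegal
(4,1): flips 1 -> legal
(4,3): flips 1 -> legal
(4,5): flips 1 -> legal
(5,0): no bracket -> illegal
(5,3): flips 1 -> legal
B mobility = 7
-- W to move --
(1,2): flips 1 -> legal
(1,3): flips 2 -> legal
(1,4): flips 2 -> legal
(1,5): flips 1 -> legal
(2,5): flips 2 -> legal
(4,1): no bracket -> illegal
(4,3): no bracket -> illegal
(4,5): no bracket -> illegal
(5,0): flips 1 -> legal
(5,3): flips 2 -> legal
(5,5): flips 1 -> legal
W mobility = 8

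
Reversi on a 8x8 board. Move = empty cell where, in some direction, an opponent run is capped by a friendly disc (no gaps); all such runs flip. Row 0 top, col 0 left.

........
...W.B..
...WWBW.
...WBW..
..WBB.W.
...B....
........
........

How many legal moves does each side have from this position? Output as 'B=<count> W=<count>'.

-- B to move --
(0,2): no bracket -> illegal
(0,3): flips 3 -> legal
(0,4): no bracket -> illegal
(1,2): flips 1 -> legal
(1,4): flips 1 -> legal
(1,6): no bracket -> illegal
(1,7): flips 2 -> legal
(2,2): flips 3 -> legal
(2,7): flips 1 -> legal
(3,1): flips 1 -> legal
(3,2): flips 1 -> legal
(3,6): flips 1 -> legal
(3,7): flips 1 -> legal
(4,1): flips 1 -> legal
(4,5): flips 1 -> legal
(4,7): no bracket -> illegal
(5,1): flips 3 -> legal
(5,2): no bracket -> illegal
(5,5): no bracket -> illegal
(5,6): no bracket -> illegal
(5,7): no bracket -> illegal
B mobility = 13
-- W to move --
(0,4): flips 1 -> legal
(0,5): flips 2 -> legal
(0,6): flips 1 -> legal
(1,4): no bracket -> illegal
(1,6): no bracket -> illegal
(3,2): no bracket -> illegal
(3,6): no bracket -> illegal
(4,5): flips 3 -> legal
(5,2): no bracket -> illegal
(5,4): flips 2 -> legal
(5,5): flips 1 -> legal
(6,2): flips 2 -> legal
(6,3): flips 2 -> legal
(6,4): flips 1 -> legal
W mobility = 9

Answer: B=13 W=9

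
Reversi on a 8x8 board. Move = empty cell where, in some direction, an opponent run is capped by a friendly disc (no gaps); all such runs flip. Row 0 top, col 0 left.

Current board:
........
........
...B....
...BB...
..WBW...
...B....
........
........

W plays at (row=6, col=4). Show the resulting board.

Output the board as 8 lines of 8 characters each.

Answer: ........
........
...B....
...BB...
..WBW...
...W....
....W...
........

Derivation:
Place W at (6,4); scan 8 dirs for brackets.
Dir NW: opp run (5,3) capped by W -> flip
Dir N: first cell '.' (not opp) -> no flip
Dir NE: first cell '.' (not opp) -> no flip
Dir W: first cell '.' (not opp) -> no flip
Dir E: first cell '.' (not opp) -> no flip
Dir SW: first cell '.' (not opp) -> no flip
Dir S: first cell '.' (not opp) -> no flip
Dir SE: first cell '.' (not opp) -> no flip
All flips: (5,3)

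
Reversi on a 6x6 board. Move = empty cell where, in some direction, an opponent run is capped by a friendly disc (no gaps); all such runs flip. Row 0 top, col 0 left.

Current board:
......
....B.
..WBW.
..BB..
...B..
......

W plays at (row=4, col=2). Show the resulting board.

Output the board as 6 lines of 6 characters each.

Place W at (4,2); scan 8 dirs for brackets.
Dir NW: first cell '.' (not opp) -> no flip
Dir N: opp run (3,2) capped by W -> flip
Dir NE: opp run (3,3) capped by W -> flip
Dir W: first cell '.' (not opp) -> no flip
Dir E: opp run (4,3), next='.' -> no flip
Dir SW: first cell '.' (not opp) -> no flip
Dir S: first cell '.' (not opp) -> no flip
Dir SE: first cell '.' (not opp) -> no flip
All flips: (3,2) (3,3)

Answer: ......
....B.
..WBW.
..WW..
..WB..
......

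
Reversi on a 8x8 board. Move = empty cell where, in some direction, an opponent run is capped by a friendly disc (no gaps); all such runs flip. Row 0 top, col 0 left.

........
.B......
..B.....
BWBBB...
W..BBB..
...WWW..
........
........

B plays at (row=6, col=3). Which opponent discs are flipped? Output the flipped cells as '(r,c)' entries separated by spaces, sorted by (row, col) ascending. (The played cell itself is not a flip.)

Dir NW: first cell '.' (not opp) -> no flip
Dir N: opp run (5,3) capped by B -> flip
Dir NE: opp run (5,4) capped by B -> flip
Dir W: first cell '.' (not opp) -> no flip
Dir E: first cell '.' (not opp) -> no flip
Dir SW: first cell '.' (not opp) -> no flip
Dir S: first cell '.' (not opp) -> no flip
Dir SE: first cell '.' (not opp) -> no flip

Answer: (5,3) (5,4)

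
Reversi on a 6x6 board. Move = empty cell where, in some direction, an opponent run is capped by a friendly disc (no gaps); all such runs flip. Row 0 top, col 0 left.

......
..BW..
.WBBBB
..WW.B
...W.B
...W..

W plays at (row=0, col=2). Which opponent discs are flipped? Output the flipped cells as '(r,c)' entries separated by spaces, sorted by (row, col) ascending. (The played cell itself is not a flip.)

Dir NW: edge -> no flip
Dir N: edge -> no flip
Dir NE: edge -> no flip
Dir W: first cell '.' (not opp) -> no flip
Dir E: first cell '.' (not opp) -> no flip
Dir SW: first cell '.' (not opp) -> no flip
Dir S: opp run (1,2) (2,2) capped by W -> flip
Dir SE: first cell 'W' (not opp) -> no flip

Answer: (1,2) (2,2)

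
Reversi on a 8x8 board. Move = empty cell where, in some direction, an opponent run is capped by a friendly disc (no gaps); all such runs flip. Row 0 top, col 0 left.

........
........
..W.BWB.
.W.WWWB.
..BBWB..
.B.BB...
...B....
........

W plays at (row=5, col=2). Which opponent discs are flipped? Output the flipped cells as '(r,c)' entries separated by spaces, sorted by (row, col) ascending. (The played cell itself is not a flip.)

Dir NW: first cell '.' (not opp) -> no flip
Dir N: opp run (4,2), next='.' -> no flip
Dir NE: opp run (4,3) capped by W -> flip
Dir W: opp run (5,1), next='.' -> no flip
Dir E: opp run (5,3) (5,4), next='.' -> no flip
Dir SW: first cell '.' (not opp) -> no flip
Dir S: first cell '.' (not opp) -> no flip
Dir SE: opp run (6,3), next='.' -> no flip

Answer: (4,3)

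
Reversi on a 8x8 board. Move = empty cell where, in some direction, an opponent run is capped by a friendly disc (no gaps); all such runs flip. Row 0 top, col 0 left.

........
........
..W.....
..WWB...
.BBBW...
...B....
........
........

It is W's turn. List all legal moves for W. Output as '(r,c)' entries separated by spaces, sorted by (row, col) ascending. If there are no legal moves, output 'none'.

Answer: (2,4) (3,5) (4,0) (5,0) (5,1) (5,2) (5,4) (6,2) (6,3)

Derivation:
(2,3): no bracket -> illegal
(2,4): flips 1 -> legal
(2,5): no bracket -> illegal
(3,0): no bracket -> illegal
(3,1): no bracket -> illegal
(3,5): flips 1 -> legal
(4,0): flips 3 -> legal
(4,5): no bracket -> illegal
(5,0): flips 1 -> legal
(5,1): flips 1 -> legal
(5,2): flips 1 -> legal
(5,4): flips 1 -> legal
(6,2): flips 1 -> legal
(6,3): flips 2 -> legal
(6,4): no bracket -> illegal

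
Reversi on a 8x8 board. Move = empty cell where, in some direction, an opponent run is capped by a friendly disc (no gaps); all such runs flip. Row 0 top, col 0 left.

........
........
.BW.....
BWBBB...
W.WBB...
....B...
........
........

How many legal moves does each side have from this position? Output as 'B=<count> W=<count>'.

Answer: B=7 W=6

Derivation:
-- B to move --
(1,1): flips 1 -> legal
(1,2): flips 1 -> legal
(1,3): no bracket -> illegal
(2,0): no bracket -> illegal
(2,3): flips 1 -> legal
(4,1): flips 2 -> legal
(5,0): flips 1 -> legal
(5,1): flips 1 -> legal
(5,2): flips 1 -> legal
(5,3): no bracket -> illegal
B mobility = 7
-- W to move --
(1,0): no bracket -> illegal
(1,1): flips 1 -> legal
(1,2): no bracket -> illegal
(2,0): flips 2 -> legal
(2,3): no bracket -> illegal
(2,4): flips 1 -> legal
(2,5): no bracket -> illegal
(3,5): flips 3 -> legal
(4,1): no bracket -> illegal
(4,5): flips 2 -> legal
(5,2): no bracket -> illegal
(5,3): no bracket -> illegal
(5,5): flips 2 -> legal
(6,3): no bracket -> illegal
(6,4): no bracket -> illegal
(6,5): no bracket -> illegal
W mobility = 6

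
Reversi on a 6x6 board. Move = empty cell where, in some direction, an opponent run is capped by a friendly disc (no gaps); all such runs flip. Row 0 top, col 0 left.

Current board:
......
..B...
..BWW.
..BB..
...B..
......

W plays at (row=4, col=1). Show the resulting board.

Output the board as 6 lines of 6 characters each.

Place W at (4,1); scan 8 dirs for brackets.
Dir NW: first cell '.' (not opp) -> no flip
Dir N: first cell '.' (not opp) -> no flip
Dir NE: opp run (3,2) capped by W -> flip
Dir W: first cell '.' (not opp) -> no flip
Dir E: first cell '.' (not opp) -> no flip
Dir SW: first cell '.' (not opp) -> no flip
Dir S: first cell '.' (not opp) -> no flip
Dir SE: first cell '.' (not opp) -> no flip
All flips: (3,2)

Answer: ......
..B...
..BWW.
..WB..
.W.B..
......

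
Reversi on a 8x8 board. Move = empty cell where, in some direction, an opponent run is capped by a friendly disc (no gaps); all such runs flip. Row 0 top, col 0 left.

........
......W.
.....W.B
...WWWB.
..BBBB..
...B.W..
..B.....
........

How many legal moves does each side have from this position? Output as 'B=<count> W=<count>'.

Answer: B=11 W=8

Derivation:
-- B to move --
(0,5): flips 1 -> legal
(0,6): no bracket -> illegal
(0,7): flips 3 -> legal
(1,4): flips 1 -> legal
(1,5): flips 2 -> legal
(1,7): no bracket -> illegal
(2,2): flips 1 -> legal
(2,3): flips 2 -> legal
(2,4): flips 2 -> legal
(2,6): flips 1 -> legal
(3,2): flips 3 -> legal
(4,6): no bracket -> illegal
(5,4): no bracket -> illegal
(5,6): no bracket -> illegal
(6,4): no bracket -> illegal
(6,5): flips 1 -> legal
(6,6): flips 1 -> legal
B mobility = 11
-- W to move --
(1,7): no bracket -> illegal
(2,6): no bracket -> illegal
(3,1): no bracket -> illegal
(3,2): no bracket -> illegal
(3,7): flips 1 -> legal
(4,1): no bracket -> illegal
(4,6): no bracket -> illegal
(4,7): flips 1 -> legal
(5,1): flips 1 -> legal
(5,2): flips 1 -> legal
(5,4): flips 1 -> legal
(5,6): flips 1 -> legal
(6,1): no bracket -> illegal
(6,3): flips 2 -> legal
(6,4): no bracket -> illegal
(7,1): flips 3 -> legal
(7,2): no bracket -> illegal
(7,3): no bracket -> illegal
W mobility = 8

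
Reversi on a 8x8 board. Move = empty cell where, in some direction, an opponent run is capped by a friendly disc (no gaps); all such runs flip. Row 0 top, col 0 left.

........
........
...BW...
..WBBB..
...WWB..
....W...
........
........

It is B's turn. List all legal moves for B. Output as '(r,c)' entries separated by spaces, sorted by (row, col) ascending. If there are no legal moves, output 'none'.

(1,3): flips 1 -> legal
(1,4): flips 1 -> legal
(1,5): flips 1 -> legal
(2,1): no bracket -> illegal
(2,2): no bracket -> illegal
(2,5): flips 1 -> legal
(3,1): flips 1 -> legal
(4,1): flips 1 -> legal
(4,2): flips 2 -> legal
(5,2): flips 1 -> legal
(5,3): flips 2 -> legal
(5,5): flips 1 -> legal
(6,3): flips 1 -> legal
(6,4): flips 2 -> legal
(6,5): no bracket -> illegal

Answer: (1,3) (1,4) (1,5) (2,5) (3,1) (4,1) (4,2) (5,2) (5,3) (5,5) (6,3) (6,4)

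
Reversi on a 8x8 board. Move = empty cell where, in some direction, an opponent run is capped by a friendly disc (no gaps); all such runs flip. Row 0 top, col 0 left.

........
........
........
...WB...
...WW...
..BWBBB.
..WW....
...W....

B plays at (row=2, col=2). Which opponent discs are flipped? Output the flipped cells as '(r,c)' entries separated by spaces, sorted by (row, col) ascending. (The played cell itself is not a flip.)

Dir NW: first cell '.' (not opp) -> no flip
Dir N: first cell '.' (not opp) -> no flip
Dir NE: first cell '.' (not opp) -> no flip
Dir W: first cell '.' (not opp) -> no flip
Dir E: first cell '.' (not opp) -> no flip
Dir SW: first cell '.' (not opp) -> no flip
Dir S: first cell '.' (not opp) -> no flip
Dir SE: opp run (3,3) (4,4) capped by B -> flip

Answer: (3,3) (4,4)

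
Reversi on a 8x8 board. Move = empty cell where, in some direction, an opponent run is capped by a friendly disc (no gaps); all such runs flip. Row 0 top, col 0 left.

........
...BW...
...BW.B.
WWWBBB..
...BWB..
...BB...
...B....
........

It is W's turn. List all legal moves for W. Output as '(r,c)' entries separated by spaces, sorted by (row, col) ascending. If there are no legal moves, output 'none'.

(0,2): flips 1 -> legal
(0,3): no bracket -> illegal
(0,4): no bracket -> illegal
(1,2): flips 1 -> legal
(1,5): no bracket -> illegal
(1,6): no bracket -> illegal
(1,7): flips 2 -> legal
(2,2): flips 2 -> legal
(2,5): no bracket -> illegal
(2,7): no bracket -> illegal
(3,6): flips 3 -> legal
(3,7): no bracket -> illegal
(4,2): flips 2 -> legal
(4,6): flips 2 -> legal
(5,2): no bracket -> illegal
(5,5): no bracket -> illegal
(5,6): no bracket -> illegal
(6,2): flips 1 -> legal
(6,4): flips 1 -> legal
(6,5): flips 2 -> legal
(7,2): no bracket -> illegal
(7,3): no bracket -> illegal
(7,4): no bracket -> illegal

Answer: (0,2) (1,2) (1,7) (2,2) (3,6) (4,2) (4,6) (6,2) (6,4) (6,5)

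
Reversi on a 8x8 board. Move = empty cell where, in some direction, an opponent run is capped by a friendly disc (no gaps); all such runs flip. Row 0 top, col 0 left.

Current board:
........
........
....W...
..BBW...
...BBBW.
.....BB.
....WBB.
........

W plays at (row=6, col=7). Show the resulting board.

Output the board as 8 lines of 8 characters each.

Place W at (6,7); scan 8 dirs for brackets.
Dir NW: opp run (5,6) (4,5) capped by W -> flip
Dir N: first cell '.' (not opp) -> no flip
Dir NE: edge -> no flip
Dir W: opp run (6,6) (6,5) capped by W -> flip
Dir E: edge -> no flip
Dir SW: first cell '.' (not opp) -> no flip
Dir S: first cell '.' (not opp) -> no flip
Dir SE: edge -> no flip
All flips: (4,5) (5,6) (6,5) (6,6)

Answer: ........
........
....W...
..BBW...
...BBWW.
.....BW.
....WWWW
........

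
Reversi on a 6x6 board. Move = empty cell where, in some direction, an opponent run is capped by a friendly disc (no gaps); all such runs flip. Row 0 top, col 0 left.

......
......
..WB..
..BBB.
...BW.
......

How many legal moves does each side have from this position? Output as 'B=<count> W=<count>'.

Answer: B=6 W=2

Derivation:
-- B to move --
(1,1): flips 1 -> legal
(1,2): flips 1 -> legal
(1,3): no bracket -> illegal
(2,1): flips 1 -> legal
(3,1): no bracket -> illegal
(3,5): no bracket -> illegal
(4,5): flips 1 -> legal
(5,3): no bracket -> illegal
(5,4): flips 1 -> legal
(5,5): flips 1 -> legal
B mobility = 6
-- W to move --
(1,2): no bracket -> illegal
(1,3): no bracket -> illegal
(1,4): no bracket -> illegal
(2,1): no bracket -> illegal
(2,4): flips 2 -> legal
(2,5): no bracket -> illegal
(3,1): no bracket -> illegal
(3,5): no bracket -> illegal
(4,1): no bracket -> illegal
(4,2): flips 2 -> legal
(4,5): no bracket -> illegal
(5,2): no bracket -> illegal
(5,3): no bracket -> illegal
(5,4): no bracket -> illegal
W mobility = 2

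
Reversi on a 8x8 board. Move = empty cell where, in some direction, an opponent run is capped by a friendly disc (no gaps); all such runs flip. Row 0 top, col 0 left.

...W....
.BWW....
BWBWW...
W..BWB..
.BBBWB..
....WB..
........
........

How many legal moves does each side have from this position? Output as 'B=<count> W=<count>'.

-- B to move --
(0,1): flips 3 -> legal
(0,2): flips 3 -> legal
(0,4): flips 1 -> legal
(1,0): no bracket -> illegal
(1,4): flips 2 -> legal
(1,5): flips 1 -> legal
(2,5): flips 3 -> legal
(3,1): flips 1 -> legal
(3,2): no bracket -> illegal
(4,0): flips 1 -> legal
(5,3): flips 2 -> legal
(6,3): flips 1 -> legal
(6,4): no bracket -> illegal
(6,5): flips 1 -> legal
B mobility = 11
-- W to move --
(0,0): flips 3 -> legal
(0,1): flips 1 -> legal
(0,2): no bracket -> illegal
(1,0): flips 2 -> legal
(2,5): no bracket -> illegal
(2,6): flips 1 -> legal
(3,1): flips 1 -> legal
(3,2): flips 3 -> legal
(3,6): flips 2 -> legal
(4,0): flips 3 -> legal
(4,6): flips 2 -> legal
(5,0): no bracket -> illegal
(5,1): flips 2 -> legal
(5,2): flips 2 -> legal
(5,3): flips 2 -> legal
(5,6): flips 2 -> legal
(6,4): no bracket -> illegal
(6,5): no bracket -> illegal
(6,6): flips 1 -> legal
W mobility = 14

Answer: B=11 W=14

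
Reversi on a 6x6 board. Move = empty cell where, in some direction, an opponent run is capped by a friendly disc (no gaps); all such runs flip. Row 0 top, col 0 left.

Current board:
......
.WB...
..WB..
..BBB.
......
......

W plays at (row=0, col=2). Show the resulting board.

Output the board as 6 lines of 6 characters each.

Place W at (0,2); scan 8 dirs for brackets.
Dir NW: edge -> no flip
Dir N: edge -> no flip
Dir NE: edge -> no flip
Dir W: first cell '.' (not opp) -> no flip
Dir E: first cell '.' (not opp) -> no flip
Dir SW: first cell 'W' (not opp) -> no flip
Dir S: opp run (1,2) capped by W -> flip
Dir SE: first cell '.' (not opp) -> no flip
All flips: (1,2)

Answer: ..W...
.WW...
..WB..
..BBB.
......
......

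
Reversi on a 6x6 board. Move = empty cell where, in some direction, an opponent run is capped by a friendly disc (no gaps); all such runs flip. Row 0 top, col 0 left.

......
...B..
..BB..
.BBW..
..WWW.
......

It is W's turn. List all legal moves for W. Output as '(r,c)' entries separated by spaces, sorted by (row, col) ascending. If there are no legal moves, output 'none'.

Answer: (0,3) (1,1) (1,2) (2,0) (2,1) (3,0)

Derivation:
(0,2): no bracket -> illegal
(0,3): flips 2 -> legal
(0,4): no bracket -> illegal
(1,1): flips 1 -> legal
(1,2): flips 2 -> legal
(1,4): no bracket -> illegal
(2,0): flips 1 -> legal
(2,1): flips 1 -> legal
(2,4): no bracket -> illegal
(3,0): flips 2 -> legal
(3,4): no bracket -> illegal
(4,0): no bracket -> illegal
(4,1): no bracket -> illegal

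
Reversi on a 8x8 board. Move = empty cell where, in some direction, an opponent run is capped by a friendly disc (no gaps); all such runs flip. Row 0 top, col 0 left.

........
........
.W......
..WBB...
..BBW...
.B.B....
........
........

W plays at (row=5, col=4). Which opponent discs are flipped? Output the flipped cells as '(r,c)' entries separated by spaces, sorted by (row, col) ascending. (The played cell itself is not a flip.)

Dir NW: opp run (4,3) capped by W -> flip
Dir N: first cell 'W' (not opp) -> no flip
Dir NE: first cell '.' (not opp) -> no flip
Dir W: opp run (5,3), next='.' -> no flip
Dir E: first cell '.' (not opp) -> no flip
Dir SW: first cell '.' (not opp) -> no flip
Dir S: first cell '.' (not opp) -> no flip
Dir SE: first cell '.' (not opp) -> no flip

Answer: (4,3)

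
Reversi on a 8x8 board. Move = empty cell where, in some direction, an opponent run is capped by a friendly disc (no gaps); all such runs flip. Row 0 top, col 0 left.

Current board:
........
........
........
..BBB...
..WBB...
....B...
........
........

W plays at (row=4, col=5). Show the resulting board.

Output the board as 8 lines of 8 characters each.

Answer: ........
........
........
..BBB...
..WWWW..
....B...
........
........

Derivation:
Place W at (4,5); scan 8 dirs for brackets.
Dir NW: opp run (3,4), next='.' -> no flip
Dir N: first cell '.' (not opp) -> no flip
Dir NE: first cell '.' (not opp) -> no flip
Dir W: opp run (4,4) (4,3) capped by W -> flip
Dir E: first cell '.' (not opp) -> no flip
Dir SW: opp run (5,4), next='.' -> no flip
Dir S: first cell '.' (not opp) -> no flip
Dir SE: first cell '.' (not opp) -> no flip
All flips: (4,3) (4,4)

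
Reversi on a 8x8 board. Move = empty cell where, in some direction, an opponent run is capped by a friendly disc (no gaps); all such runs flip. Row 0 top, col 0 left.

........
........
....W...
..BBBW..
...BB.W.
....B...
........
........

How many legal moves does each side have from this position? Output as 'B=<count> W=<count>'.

-- B to move --
(1,3): no bracket -> illegal
(1,4): flips 1 -> legal
(1,5): flips 1 -> legal
(2,3): no bracket -> illegal
(2,5): no bracket -> illegal
(2,6): flips 1 -> legal
(3,6): flips 1 -> legal
(3,7): no bracket -> illegal
(4,5): no bracket -> illegal
(4,7): no bracket -> illegal
(5,5): no bracket -> illegal
(5,6): no bracket -> illegal
(5,7): no bracket -> illegal
B mobility = 4
-- W to move --
(2,1): no bracket -> illegal
(2,2): no bracket -> illegal
(2,3): no bracket -> illegal
(2,5): no bracket -> illegal
(3,1): flips 3 -> legal
(4,1): no bracket -> illegal
(4,2): flips 1 -> legal
(4,5): no bracket -> illegal
(5,2): no bracket -> illegal
(5,3): flips 1 -> legal
(5,5): no bracket -> illegal
(6,3): no bracket -> illegal
(6,4): flips 3 -> legal
(6,5): no bracket -> illegal
W mobility = 4

Answer: B=4 W=4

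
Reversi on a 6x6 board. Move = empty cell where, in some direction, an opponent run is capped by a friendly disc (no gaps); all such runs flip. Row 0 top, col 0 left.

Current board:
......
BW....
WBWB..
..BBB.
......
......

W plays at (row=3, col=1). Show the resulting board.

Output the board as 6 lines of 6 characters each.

Answer: ......
BW....
WWWB..
.WBBB.
......
......

Derivation:
Place W at (3,1); scan 8 dirs for brackets.
Dir NW: first cell 'W' (not opp) -> no flip
Dir N: opp run (2,1) capped by W -> flip
Dir NE: first cell 'W' (not opp) -> no flip
Dir W: first cell '.' (not opp) -> no flip
Dir E: opp run (3,2) (3,3) (3,4), next='.' -> no flip
Dir SW: first cell '.' (not opp) -> no flip
Dir S: first cell '.' (not opp) -> no flip
Dir SE: first cell '.' (not opp) -> no flip
All flips: (2,1)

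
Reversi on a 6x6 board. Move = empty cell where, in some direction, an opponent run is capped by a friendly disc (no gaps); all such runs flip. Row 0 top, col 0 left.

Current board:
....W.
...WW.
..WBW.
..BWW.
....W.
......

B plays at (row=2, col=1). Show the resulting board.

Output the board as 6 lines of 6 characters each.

Place B at (2,1); scan 8 dirs for brackets.
Dir NW: first cell '.' (not opp) -> no flip
Dir N: first cell '.' (not opp) -> no flip
Dir NE: first cell '.' (not opp) -> no flip
Dir W: first cell '.' (not opp) -> no flip
Dir E: opp run (2,2) capped by B -> flip
Dir SW: first cell '.' (not opp) -> no flip
Dir S: first cell '.' (not opp) -> no flip
Dir SE: first cell 'B' (not opp) -> no flip
All flips: (2,2)

Answer: ....W.
...WW.
.BBBW.
..BWW.
....W.
......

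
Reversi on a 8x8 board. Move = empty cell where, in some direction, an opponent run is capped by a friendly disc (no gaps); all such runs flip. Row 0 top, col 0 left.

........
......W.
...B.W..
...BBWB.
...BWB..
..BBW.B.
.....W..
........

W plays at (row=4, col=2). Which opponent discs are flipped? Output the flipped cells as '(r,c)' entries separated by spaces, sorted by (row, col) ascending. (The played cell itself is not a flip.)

Dir NW: first cell '.' (not opp) -> no flip
Dir N: first cell '.' (not opp) -> no flip
Dir NE: opp run (3,3), next='.' -> no flip
Dir W: first cell '.' (not opp) -> no flip
Dir E: opp run (4,3) capped by W -> flip
Dir SW: first cell '.' (not opp) -> no flip
Dir S: opp run (5,2), next='.' -> no flip
Dir SE: opp run (5,3), next='.' -> no flip

Answer: (4,3)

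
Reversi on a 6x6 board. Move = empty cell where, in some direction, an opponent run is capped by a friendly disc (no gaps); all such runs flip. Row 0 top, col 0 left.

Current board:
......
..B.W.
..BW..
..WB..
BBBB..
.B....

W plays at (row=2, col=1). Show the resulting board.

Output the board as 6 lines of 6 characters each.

Answer: ......
..B.W.
.WWW..
..WB..
BBBB..
.B....

Derivation:
Place W at (2,1); scan 8 dirs for brackets.
Dir NW: first cell '.' (not opp) -> no flip
Dir N: first cell '.' (not opp) -> no flip
Dir NE: opp run (1,2), next='.' -> no flip
Dir W: first cell '.' (not opp) -> no flip
Dir E: opp run (2,2) capped by W -> flip
Dir SW: first cell '.' (not opp) -> no flip
Dir S: first cell '.' (not opp) -> no flip
Dir SE: first cell 'W' (not opp) -> no flip
All flips: (2,2)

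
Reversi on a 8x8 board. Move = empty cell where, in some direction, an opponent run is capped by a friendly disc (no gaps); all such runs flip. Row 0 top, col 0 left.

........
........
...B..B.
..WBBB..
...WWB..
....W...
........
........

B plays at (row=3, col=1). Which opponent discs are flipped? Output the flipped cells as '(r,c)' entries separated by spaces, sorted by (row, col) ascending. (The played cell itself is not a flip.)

Answer: (3,2)

Derivation:
Dir NW: first cell '.' (not opp) -> no flip
Dir N: first cell '.' (not opp) -> no flip
Dir NE: first cell '.' (not opp) -> no flip
Dir W: first cell '.' (not opp) -> no flip
Dir E: opp run (3,2) capped by B -> flip
Dir SW: first cell '.' (not opp) -> no flip
Dir S: first cell '.' (not opp) -> no flip
Dir SE: first cell '.' (not opp) -> no flip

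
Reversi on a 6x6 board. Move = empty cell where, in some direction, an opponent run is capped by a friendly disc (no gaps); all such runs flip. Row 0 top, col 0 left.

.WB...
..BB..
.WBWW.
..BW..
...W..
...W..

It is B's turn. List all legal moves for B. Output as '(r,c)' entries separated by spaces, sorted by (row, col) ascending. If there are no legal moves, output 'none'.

(0,0): flips 1 -> legal
(1,0): flips 1 -> legal
(1,1): no bracket -> illegal
(1,4): flips 1 -> legal
(1,5): no bracket -> illegal
(2,0): flips 1 -> legal
(2,5): flips 2 -> legal
(3,0): flips 1 -> legal
(3,1): no bracket -> illegal
(3,4): flips 2 -> legal
(3,5): flips 1 -> legal
(4,2): no bracket -> illegal
(4,4): flips 1 -> legal
(5,2): no bracket -> illegal
(5,4): flips 1 -> legal

Answer: (0,0) (1,0) (1,4) (2,0) (2,5) (3,0) (3,4) (3,5) (4,4) (5,4)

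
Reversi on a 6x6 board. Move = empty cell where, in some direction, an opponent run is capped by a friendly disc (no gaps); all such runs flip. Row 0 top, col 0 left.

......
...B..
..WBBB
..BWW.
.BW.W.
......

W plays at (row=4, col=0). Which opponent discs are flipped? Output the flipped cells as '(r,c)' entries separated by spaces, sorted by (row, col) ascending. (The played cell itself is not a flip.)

Dir NW: edge -> no flip
Dir N: first cell '.' (not opp) -> no flip
Dir NE: first cell '.' (not opp) -> no flip
Dir W: edge -> no flip
Dir E: opp run (4,1) capped by W -> flip
Dir SW: edge -> no flip
Dir S: first cell '.' (not opp) -> no flip
Dir SE: first cell '.' (not opp) -> no flip

Answer: (4,1)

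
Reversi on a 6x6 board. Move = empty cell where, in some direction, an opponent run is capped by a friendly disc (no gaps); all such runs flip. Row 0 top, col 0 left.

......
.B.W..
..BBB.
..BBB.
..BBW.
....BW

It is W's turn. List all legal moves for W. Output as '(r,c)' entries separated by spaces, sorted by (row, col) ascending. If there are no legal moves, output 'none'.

(0,0): flips 3 -> legal
(0,1): no bracket -> illegal
(0,2): no bracket -> illegal
(1,0): no bracket -> illegal
(1,2): no bracket -> illegal
(1,4): flips 2 -> legal
(1,5): no bracket -> illegal
(2,0): no bracket -> illegal
(2,1): no bracket -> illegal
(2,5): no bracket -> illegal
(3,1): flips 1 -> legal
(3,5): flips 1 -> legal
(4,1): flips 2 -> legal
(4,5): no bracket -> illegal
(5,1): no bracket -> illegal
(5,2): no bracket -> illegal
(5,3): flips 4 -> legal

Answer: (0,0) (1,4) (3,1) (3,5) (4,1) (5,3)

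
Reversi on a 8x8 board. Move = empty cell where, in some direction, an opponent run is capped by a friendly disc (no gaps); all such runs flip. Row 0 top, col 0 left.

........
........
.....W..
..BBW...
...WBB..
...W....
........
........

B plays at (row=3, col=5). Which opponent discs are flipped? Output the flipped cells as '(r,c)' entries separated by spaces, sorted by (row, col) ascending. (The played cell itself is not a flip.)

Answer: (3,4)

Derivation:
Dir NW: first cell '.' (not opp) -> no flip
Dir N: opp run (2,5), next='.' -> no flip
Dir NE: first cell '.' (not opp) -> no flip
Dir W: opp run (3,4) capped by B -> flip
Dir E: first cell '.' (not opp) -> no flip
Dir SW: first cell 'B' (not opp) -> no flip
Dir S: first cell 'B' (not opp) -> no flip
Dir SE: first cell '.' (not opp) -> no flip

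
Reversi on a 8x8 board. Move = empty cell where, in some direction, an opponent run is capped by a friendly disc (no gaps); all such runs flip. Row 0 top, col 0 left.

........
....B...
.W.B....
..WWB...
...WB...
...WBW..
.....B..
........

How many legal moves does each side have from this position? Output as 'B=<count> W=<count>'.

Answer: B=11 W=7

Derivation:
-- B to move --
(1,0): flips 3 -> legal
(1,1): no bracket -> illegal
(1,2): no bracket -> illegal
(2,0): no bracket -> illegal
(2,2): flips 1 -> legal
(2,4): no bracket -> illegal
(3,0): no bracket -> illegal
(3,1): flips 2 -> legal
(4,1): flips 1 -> legal
(4,2): flips 1 -> legal
(4,5): flips 1 -> legal
(4,6): no bracket -> illegal
(5,2): flips 2 -> legal
(5,6): flips 1 -> legal
(6,2): flips 1 -> legal
(6,3): flips 3 -> legal
(6,4): no bracket -> illegal
(6,6): flips 1 -> legal
B mobility = 11
-- W to move --
(0,3): no bracket -> illegal
(0,4): no bracket -> illegal
(0,5): flips 2 -> legal
(1,2): no bracket -> illegal
(1,3): flips 1 -> legal
(1,5): no bracket -> illegal
(2,2): no bracket -> illegal
(2,4): no bracket -> illegal
(2,5): flips 1 -> legal
(3,5): flips 2 -> legal
(4,5): flips 1 -> legal
(5,6): no bracket -> illegal
(6,3): no bracket -> illegal
(6,4): no bracket -> illegal
(6,6): no bracket -> illegal
(7,4): no bracket -> illegal
(7,5): flips 1 -> legal
(7,6): flips 2 -> legal
W mobility = 7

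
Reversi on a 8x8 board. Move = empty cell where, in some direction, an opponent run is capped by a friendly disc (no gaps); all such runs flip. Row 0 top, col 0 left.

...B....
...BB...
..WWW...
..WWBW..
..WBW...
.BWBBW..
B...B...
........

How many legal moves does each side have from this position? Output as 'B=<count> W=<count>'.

Answer: B=11 W=12

Derivation:
-- B to move --
(1,1): no bracket -> illegal
(1,2): flips 1 -> legal
(1,5): flips 3 -> legal
(2,1): flips 1 -> legal
(2,5): no bracket -> illegal
(2,6): flips 2 -> legal
(3,1): flips 4 -> legal
(3,6): flips 1 -> legal
(4,1): flips 3 -> legal
(4,5): flips 1 -> legal
(4,6): flips 3 -> legal
(5,6): flips 1 -> legal
(6,1): flips 1 -> legal
(6,2): no bracket -> illegal
(6,3): no bracket -> illegal
(6,5): no bracket -> illegal
(6,6): no bracket -> illegal
B mobility = 11
-- W to move --
(0,2): flips 1 -> legal
(0,4): flips 2 -> legal
(0,5): flips 1 -> legal
(1,2): no bracket -> illegal
(1,5): no bracket -> illegal
(2,5): flips 2 -> legal
(4,0): no bracket -> illegal
(4,1): no bracket -> illegal
(4,5): flips 1 -> legal
(5,0): flips 1 -> legal
(6,1): no bracket -> illegal
(6,2): flips 1 -> legal
(6,3): flips 2 -> legal
(6,5): flips 2 -> legal
(7,0): no bracket -> illegal
(7,1): no bracket -> illegal
(7,3): flips 1 -> legal
(7,4): flips 2 -> legal
(7,5): flips 2 -> legal
W mobility = 12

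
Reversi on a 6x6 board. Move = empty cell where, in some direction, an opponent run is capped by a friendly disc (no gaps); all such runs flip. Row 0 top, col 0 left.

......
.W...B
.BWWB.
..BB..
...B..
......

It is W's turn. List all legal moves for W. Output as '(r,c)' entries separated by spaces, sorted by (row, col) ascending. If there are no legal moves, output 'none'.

Answer: (2,0) (2,5) (3,1) (4,1) (4,2) (4,4) (5,3)

Derivation:
(0,4): no bracket -> illegal
(0,5): no bracket -> illegal
(1,0): no bracket -> illegal
(1,2): no bracket -> illegal
(1,3): no bracket -> illegal
(1,4): no bracket -> illegal
(2,0): flips 1 -> legal
(2,5): flips 1 -> legal
(3,0): no bracket -> illegal
(3,1): flips 1 -> legal
(3,4): no bracket -> illegal
(3,5): no bracket -> illegal
(4,1): flips 1 -> legal
(4,2): flips 1 -> legal
(4,4): flips 1 -> legal
(5,2): no bracket -> illegal
(5,3): flips 2 -> legal
(5,4): no bracket -> illegal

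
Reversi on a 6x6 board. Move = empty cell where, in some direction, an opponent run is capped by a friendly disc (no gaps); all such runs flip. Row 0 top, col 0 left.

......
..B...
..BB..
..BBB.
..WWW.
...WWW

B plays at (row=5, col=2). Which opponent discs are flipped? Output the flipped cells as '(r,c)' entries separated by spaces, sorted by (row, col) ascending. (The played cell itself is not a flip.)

Answer: (4,2) (4,3)

Derivation:
Dir NW: first cell '.' (not opp) -> no flip
Dir N: opp run (4,2) capped by B -> flip
Dir NE: opp run (4,3) capped by B -> flip
Dir W: first cell '.' (not opp) -> no flip
Dir E: opp run (5,3) (5,4) (5,5), next=edge -> no flip
Dir SW: edge -> no flip
Dir S: edge -> no flip
Dir SE: edge -> no flip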